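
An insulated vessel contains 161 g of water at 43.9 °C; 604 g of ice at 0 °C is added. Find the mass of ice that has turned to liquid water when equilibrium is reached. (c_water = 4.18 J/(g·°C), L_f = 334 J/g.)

m_melted ≈ 88.5 g

Cooling the water to 0 °C releases 161×4.18×43.9 = 29544 J.
Melting all 604 g of ice would need 604×334 = 201736 J.
29544 J < 201736 J, so only part of the ice melts and the system sits at 0 °C.
m_melted×334 = 29544  ⇒  m_melted ≈ 88.45 g.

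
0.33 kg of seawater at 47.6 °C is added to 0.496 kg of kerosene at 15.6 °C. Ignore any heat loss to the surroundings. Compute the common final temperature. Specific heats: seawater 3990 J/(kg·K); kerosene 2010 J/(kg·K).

T_f = Σ m_i c_i T_i / Σ m_i c_i:
T_f = (1316.7*47.6 + 996.96*15.6) / (1316.7 + 996.96)
    = 78227 / 2313.7 ≈ 33.81 °C

T_f ≈ 33.8 °C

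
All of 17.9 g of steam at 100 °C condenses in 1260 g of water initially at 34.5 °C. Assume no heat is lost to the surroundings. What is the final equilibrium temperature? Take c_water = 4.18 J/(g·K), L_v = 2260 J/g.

T_f ≈ 43.0 °C

Conservation of energy gives ΣQ = 0:
steam→water at 100 °C releases m L_v = 17.9·2260 = 40454; condensed water 100 °C→T: 74.82(T − 100); original water: 5266.8(T − 34.5)
5341.6 T = 40454 + 7482.2 + 181705 = 229641
T ≈ 42.99 °C — below 100 °C, confirming all the steam condensed.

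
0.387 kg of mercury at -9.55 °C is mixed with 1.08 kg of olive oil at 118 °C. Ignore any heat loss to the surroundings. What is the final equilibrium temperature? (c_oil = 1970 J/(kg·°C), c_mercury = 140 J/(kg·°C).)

T_f ≈ 114.8 °C

Let T be the final temperature. ΣQ_i = 0:
1.08*1970*(T − 118) + 0.387*140*(T − (-9.55)) = 0
2127.6(T − 118) + 54.18(T − (-9.55)) = 0
2181.8 T = 250539
T = 250539 / 2181.8 = 115 °C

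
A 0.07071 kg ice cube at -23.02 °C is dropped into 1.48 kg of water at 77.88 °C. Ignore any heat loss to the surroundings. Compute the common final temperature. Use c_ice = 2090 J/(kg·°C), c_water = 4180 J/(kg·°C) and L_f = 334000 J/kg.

Net heat exchanged in the isolated system is zero:
ice -23.02→0 °C: 0.07071×2090×23.02 = 3402
  fusion: m_ice L_f = 0.07071×334000 = 23617
  meltwater 0→T: 0.07071×4180×T = 295.57 T
  water cools: 1.48×4180×(T − 77.88) = 6186.4(T − 77.88)
6482 T = 481797 − 27019 = 454778
T ≈ 70.16 °C. Since T > 0 °C, the all-ice-melts assumption holds.

T_f ≈ 70.2 °C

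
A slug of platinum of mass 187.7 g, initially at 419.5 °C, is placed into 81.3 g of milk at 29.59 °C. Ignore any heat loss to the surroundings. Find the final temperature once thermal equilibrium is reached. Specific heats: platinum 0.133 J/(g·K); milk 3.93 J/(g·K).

T_f ≈ 57.8 °C

Let T be the final temperature. ΣQ_i = 0:
187.7×0.133×(T − 419.5) + 81.3×3.93×(T − 29.59) = 0
24.96(T − 419.5) + 319.51(T − 29.59) = 0
(24.96 + 319.51) T = 24.96×419.5 + 319.51×29.59
T ≈ 57.85 °C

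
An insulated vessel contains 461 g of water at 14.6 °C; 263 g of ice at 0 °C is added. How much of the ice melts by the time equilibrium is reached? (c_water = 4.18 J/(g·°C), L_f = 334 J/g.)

m_melted ≈ 84.2 g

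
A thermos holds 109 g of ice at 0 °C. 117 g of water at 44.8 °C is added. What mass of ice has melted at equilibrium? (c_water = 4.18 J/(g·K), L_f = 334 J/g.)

m_melted ≈ 65.6 g

Cooling the water to 0 °C releases 117·4.18·44.8 = 21910 J.
Melting all 109 g of ice would need 109·334 = 36406 J.
21910 J < 36406 J, so only part of the ice melts and the system sits at 0 °C.
m_melt = 21910 / L_f = 65.6 g.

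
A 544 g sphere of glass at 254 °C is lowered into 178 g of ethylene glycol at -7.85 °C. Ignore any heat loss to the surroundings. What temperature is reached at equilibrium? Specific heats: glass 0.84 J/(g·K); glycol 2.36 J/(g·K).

|Q_glass| = |Q_glycol|:
544×0.84×(254 − T) = 178×2.36×(T − (-7.85))
456.96(254 − T) = 420.08(T − (-7.85))
877.04 T = 112770  ⇒  T ≈ 128.58 °C

T_f ≈ 128.6 °C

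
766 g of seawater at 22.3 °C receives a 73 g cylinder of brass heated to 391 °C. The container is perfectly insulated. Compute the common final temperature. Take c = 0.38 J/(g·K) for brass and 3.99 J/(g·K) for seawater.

T_f ≈ 25.6 °C

Set heat shed by the hot body equal to heat absorbed by the cold body:
73·0.38·(391 − T) = 766·3.99·(T − 22.3)
27.74(391 − T) = 3056.3(T − 22.3)
3084.1 T = 79003  ⇒  T ≈ 25.62 °C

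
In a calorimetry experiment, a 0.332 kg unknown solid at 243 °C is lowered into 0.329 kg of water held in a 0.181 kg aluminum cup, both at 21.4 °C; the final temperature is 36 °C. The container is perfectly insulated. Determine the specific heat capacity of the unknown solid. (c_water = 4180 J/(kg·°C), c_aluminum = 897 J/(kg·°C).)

c ≈ 327 J/(kg·°C)

Energy conservation, ΣQ = 0:
0.332·c·(36 − 243) + 0.329·4180·(36 − 21.4) + 0.181·897·(36 − 21.4) = 0
-68.72 c = -22449
c = -22449/-68.72 ≈ 326.6 J/(kg·°C)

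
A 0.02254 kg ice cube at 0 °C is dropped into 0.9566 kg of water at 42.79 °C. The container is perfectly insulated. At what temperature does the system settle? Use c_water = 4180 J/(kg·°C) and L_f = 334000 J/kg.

T_f ≈ 40.0 °C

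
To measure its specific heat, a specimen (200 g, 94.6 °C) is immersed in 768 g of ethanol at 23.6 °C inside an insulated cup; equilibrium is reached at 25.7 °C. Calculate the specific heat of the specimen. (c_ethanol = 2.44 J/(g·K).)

c ≈ 0.286 J/(g·K)

Heat gained plus heat lost sum to zero:
200·c·(25.7 − 94.6) + 768·2.44·(25.7 − 23.6) = 0
-13780 c = -3935.2
c = -3935.2/-13780 ≈ 0.2856 J/(g·K)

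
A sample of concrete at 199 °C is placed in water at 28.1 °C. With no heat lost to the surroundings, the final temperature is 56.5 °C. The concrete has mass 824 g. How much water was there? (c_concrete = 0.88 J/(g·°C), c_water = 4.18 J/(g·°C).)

|Q_concrete| = |Q_water|:
824×0.88×(199 − 56.5) = m×4.18×(56.5 − 28.1)
118.71 m = 103330  ⇒  m ≈ 870.4 g

m ≈ 870 g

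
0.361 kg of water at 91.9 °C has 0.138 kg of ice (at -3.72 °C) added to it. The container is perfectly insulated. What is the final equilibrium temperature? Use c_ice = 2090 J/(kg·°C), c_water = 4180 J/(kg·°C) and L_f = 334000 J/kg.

T_f ≈ 43.9 °C

Sum of m c ΔT and latent-heat terms is zero:
ice -3.72→0 °C: 0.138×2090×3.72 = 1072.9
  fusion: m_ice L_f = 0.138×334000 = 46092
  warm the meltwater: 576.84 T
  water cools: 0.361×4180×(T − 91.9) = 1509(T − 91.9)
2085.8 T = 138675 − 47165 = 91510
T ≈ 43.87 °C (positive, so assuming full melt was valid).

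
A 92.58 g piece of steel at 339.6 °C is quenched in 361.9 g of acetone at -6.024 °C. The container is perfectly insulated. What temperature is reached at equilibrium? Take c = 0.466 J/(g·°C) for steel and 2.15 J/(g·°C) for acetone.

T_f ≈ 12.1 °C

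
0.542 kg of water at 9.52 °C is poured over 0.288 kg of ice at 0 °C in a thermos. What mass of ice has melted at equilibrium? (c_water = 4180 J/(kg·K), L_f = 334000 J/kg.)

Cooling the water to 0 °C releases 0.542·4180·9.52 = 21568 J.
Fully melting the ice requires m_ice L_f = 0.288·334000 = 96192 J.
That's not enough to melt it all — equilibrium is at 0 °C with ice remaining.
Mass melted = 21568/334000 ≈ 0.06458 kg.

m_melted ≈ 0.0646 kg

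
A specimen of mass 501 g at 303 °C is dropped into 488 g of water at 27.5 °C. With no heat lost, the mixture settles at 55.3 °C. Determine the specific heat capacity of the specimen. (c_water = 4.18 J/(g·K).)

Heat gained plus heat lost sum to zero:
501·c·(55.3 − 303) + 488·4.18·(55.3 − 27.5) = 0
-124098 c = -56708
c = -56708/-124098 ≈ 0.457 J/(g·K)

c ≈ 0.457 J/(g·K)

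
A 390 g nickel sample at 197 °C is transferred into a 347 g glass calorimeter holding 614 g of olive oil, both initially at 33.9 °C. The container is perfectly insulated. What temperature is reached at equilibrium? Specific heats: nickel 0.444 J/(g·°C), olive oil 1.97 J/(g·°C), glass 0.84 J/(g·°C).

T_f ≈ 50.8 °C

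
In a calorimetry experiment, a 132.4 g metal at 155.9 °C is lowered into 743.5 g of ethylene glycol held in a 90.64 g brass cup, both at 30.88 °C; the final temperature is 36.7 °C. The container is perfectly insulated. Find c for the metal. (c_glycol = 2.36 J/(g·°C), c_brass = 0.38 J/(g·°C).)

c ≈ 0.66 J/(g·°C)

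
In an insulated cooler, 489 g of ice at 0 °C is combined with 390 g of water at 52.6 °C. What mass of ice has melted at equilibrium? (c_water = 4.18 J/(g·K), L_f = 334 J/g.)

m_melted ≈ 257 g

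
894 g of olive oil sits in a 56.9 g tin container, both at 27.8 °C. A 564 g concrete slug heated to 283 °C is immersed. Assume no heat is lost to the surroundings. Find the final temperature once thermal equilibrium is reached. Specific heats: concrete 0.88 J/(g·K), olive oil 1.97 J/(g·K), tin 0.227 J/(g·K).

Energy conservation, ΣQ = 0:
564×0.88×(T − 283) + 894×1.97×(T − 27.8) + 56.9×0.227×(T − 27.8) = 0
496.32(T − 283) + 1761.2(T − 27.8) + 12.92(T − 27.8) = 0
2270.4 T = 189778
T ≈ 83.59 °C

T_f ≈ 83.6 °C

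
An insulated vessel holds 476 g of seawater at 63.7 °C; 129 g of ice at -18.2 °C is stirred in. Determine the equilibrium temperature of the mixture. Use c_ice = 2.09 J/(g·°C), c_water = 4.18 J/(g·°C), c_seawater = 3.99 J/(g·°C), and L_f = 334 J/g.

Sum of m c ΔT and latent-heat terms is zero:
ice -18.2→0 °C: 129·2.09·18.2 = 4906.9
  fusion: m_ice L_f = 129·334 = 43086
  warm the meltwater: 539.22 T
  seawater cools: 476·3.99·(T − 63.7) = 1899.2(T − 63.7)
2438.5 T = 120982 − 47993 = 72989
T ≈ 29.93 °C (positive, so assuming full melt was valid).

T_f ≈ 29.9 °C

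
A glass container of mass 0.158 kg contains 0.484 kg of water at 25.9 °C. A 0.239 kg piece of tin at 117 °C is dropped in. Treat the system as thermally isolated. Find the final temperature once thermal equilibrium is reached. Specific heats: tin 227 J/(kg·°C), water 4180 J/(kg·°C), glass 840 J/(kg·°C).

T_f is the heat-capacity-weighted average of the initial temperatures:
T_f = (54.25·117 + 2023.1·25.9 + 132.72·25.9) / (54.25 + 2023.1 + 132.72)
    = 62184 / 2210.1 ≈ 28.14 °C

T_f ≈ 28.1 °C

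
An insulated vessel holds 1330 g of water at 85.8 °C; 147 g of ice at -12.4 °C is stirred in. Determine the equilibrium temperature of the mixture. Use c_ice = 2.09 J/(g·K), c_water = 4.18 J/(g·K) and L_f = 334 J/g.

Energy balance with sensible and latent terms:
ice -12.4→0 °C: 147·2.09·12.4 = 3809.7
  latent heat to melt: 147·334 = 49098
  meltwater 0→T: 147·4.18·T = 614.46 T
  water: 5559.4(T − 85.8)
6173.9 T = 476997 − 52908 = 424089
T ≈ 68.69 °C (positive, so assuming full melt was valid).

T_f ≈ 68.7 °C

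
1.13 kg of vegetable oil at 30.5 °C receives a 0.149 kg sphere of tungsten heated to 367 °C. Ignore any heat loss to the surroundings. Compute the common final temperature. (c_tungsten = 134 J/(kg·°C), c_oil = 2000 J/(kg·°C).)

T_f ≈ 33.4 °C

Let T be the final temperature. ΣQ_i = 0:
0.149*134*(T − 367) + 1.13*2000*(T − 30.5) = 0
19.97(T − 367) + 2260(T − 30.5) = 0
2280 T = 76258
T = 76258/2280 ≈ 33.45 °C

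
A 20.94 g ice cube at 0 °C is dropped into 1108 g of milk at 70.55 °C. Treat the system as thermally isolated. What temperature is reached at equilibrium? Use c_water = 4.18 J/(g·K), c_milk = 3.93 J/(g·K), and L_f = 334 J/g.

Sum of m c ΔT and latent-heat terms is zero:
melt ice: 20.94×334 = 6994
  meltwater 0→T: 20.94×4.18×T = 87.53 T
  milk cools: 1108×3.93×(T − 70.55) = 4354.4(T − 70.55)
4442 T = 307206 − 6994 = 300212
T ≈ 67.59 °C — above 0 °C, consistent with complete melting.

T_f ≈ 67.6 °C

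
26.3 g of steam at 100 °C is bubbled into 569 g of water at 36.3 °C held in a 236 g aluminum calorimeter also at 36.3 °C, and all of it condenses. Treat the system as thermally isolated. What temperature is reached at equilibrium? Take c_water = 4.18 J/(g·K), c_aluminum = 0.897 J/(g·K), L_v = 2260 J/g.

T_f ≈ 60.9 °C

Let T be the final temperature. ΣQ_i = 0:
condense steam: −26.3×2260 = −59438
  condensed water 100 °C→T: 109.93(T − 100)
  water warms: 569×4.18×(T − 36.3) = 2378.4(T − 36.3)
  cup: 211.69(T − 36.3)
2700 T = 59438 + 10993 + 94021 = 164452
T ≈ 60.91 °C (< 100 °C, so full condensation is consistent).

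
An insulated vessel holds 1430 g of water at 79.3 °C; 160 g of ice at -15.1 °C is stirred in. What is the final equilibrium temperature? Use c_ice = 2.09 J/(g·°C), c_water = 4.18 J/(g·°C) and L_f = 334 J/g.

Conservation of energy gives ΣQ = 0:
warm ice to 0 °C: 160×2.09×(0 − (-15.1)) = 5049.4; latent heat to melt: 160×334 = 53440; meltwater 0→T: 160×4.18×T = 668.8 T; water: 5977.4(T − 79.3)
6646.2 T = 474008 − 58489 = 415518
T ≈ 62.52 °C — above 0 °C, consistent with complete melting.

T_f ≈ 62.5 °C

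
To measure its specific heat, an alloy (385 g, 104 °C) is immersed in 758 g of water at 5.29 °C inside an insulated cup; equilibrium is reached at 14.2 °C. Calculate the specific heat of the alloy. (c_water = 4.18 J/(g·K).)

Heat lost by the alloy = heat gained by the water:
385·c·(104 − 14.2) = 758·4.18·(14.2 − 5.29)
34573 c = 28231  ⇒  c ≈ 0.8166 J/(g·K)

c ≈ 0.817 J/(g·K)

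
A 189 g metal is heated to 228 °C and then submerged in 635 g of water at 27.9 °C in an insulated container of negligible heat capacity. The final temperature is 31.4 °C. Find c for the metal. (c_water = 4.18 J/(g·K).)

Net heat exchanged in the isolated system is zero:
189·c·(31.4 − 228) + 635·4.18·(31.4 − 27.9) = 0
-37157 c = -9290
c = -9290/-37157 ≈ 0.25 J/(g·K)

c ≈ 0.25 J/(g·K)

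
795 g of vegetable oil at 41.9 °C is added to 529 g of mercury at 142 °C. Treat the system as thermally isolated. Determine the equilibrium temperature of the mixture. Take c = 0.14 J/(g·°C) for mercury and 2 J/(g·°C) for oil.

Let T be the final temperature. ΣQ_i = 0:
529*0.14*(T − 142) + 795*2*(T − 41.9) = 0
(74.06 + 1590) T = 74.06*142 + 1590*41.9
T ≈ 46.36 °C

T_f ≈ 46.4 °C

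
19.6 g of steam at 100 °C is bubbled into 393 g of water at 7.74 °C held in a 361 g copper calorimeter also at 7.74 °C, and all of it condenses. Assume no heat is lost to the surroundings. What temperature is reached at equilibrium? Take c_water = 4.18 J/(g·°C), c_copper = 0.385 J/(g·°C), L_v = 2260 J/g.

T_f ≈ 35.6 °C

Heat gained plus heat lost sum to zero:
steam→water at 100 °C releases m L_v = 19.6·2260 = 44296
  condensed water 100 °C→T: 81.93(T − 100)
  original water: 1642.7(T − 7.74)
  copper cup: 361·0.385·(T − 7.74) = 138.99(T − 7.74)
1863.7 T = 44296 + 8192.8 + 13791 = 66279
T ≈ 35.56 °C (< 100 °C, so full condensation is consistent).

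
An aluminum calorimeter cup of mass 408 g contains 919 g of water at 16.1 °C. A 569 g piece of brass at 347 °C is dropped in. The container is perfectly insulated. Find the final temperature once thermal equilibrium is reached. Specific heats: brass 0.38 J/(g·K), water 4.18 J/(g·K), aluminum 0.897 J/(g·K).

With ΣQ=0 the equilibrium temperature is the m·c-weighted mean:
T_f = (216.22*347 + 3841.4*16.1 + 365.98*16.1) / (216.22 + 3841.4 + 365.98)
    = 142767 / 4423.6 ≈ 32.27 °C

T_f ≈ 32.3 °C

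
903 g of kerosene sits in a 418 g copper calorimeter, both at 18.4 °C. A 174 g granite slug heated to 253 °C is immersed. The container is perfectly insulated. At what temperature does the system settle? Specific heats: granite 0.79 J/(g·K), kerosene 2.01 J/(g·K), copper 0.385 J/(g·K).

Energy conservation, ΣQ = 0:
174×0.79×(T − 253) + 903×2.01×(T − 18.4) + 418×0.385×(T − 18.4) = 0
2113.4 T = 71135
T = 71135 / 2113.4 = 33.7 °C

T_f ≈ 33.7 °C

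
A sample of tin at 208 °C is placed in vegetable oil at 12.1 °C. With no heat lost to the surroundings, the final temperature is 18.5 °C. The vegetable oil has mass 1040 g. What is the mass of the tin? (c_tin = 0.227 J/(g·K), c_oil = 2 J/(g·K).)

m ≈ 309 g

Energy conservation, ΣQ = 0:
m·0.227·(18.5 − 208) + 1040·2·(18.5 − 12.1) = 0
-43.02 m = -13312
m = -13312/-43.02 ≈ 309.5 g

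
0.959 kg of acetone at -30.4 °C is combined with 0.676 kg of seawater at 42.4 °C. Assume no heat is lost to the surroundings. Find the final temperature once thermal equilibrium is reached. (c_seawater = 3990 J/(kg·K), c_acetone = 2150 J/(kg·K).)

T_f ≈ 10.9 °C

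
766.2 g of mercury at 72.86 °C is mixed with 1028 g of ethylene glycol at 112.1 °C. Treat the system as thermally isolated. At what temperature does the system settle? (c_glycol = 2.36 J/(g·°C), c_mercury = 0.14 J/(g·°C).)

T_f ≈ 110.4 °C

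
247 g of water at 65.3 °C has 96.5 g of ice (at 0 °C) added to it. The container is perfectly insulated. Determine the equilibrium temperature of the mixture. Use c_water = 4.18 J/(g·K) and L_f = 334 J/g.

Let T be the final temperature. ΣQ_i = 0:
melt ice: 96.5·334 = 32231
  warm the meltwater: 403.37 T
  water: 1032.5(T − 65.3)
1435.8 T = 67420 − 32231 = 35189
T ≈ 24.51 °C — above 0 °C, consistent with complete melting.

T_f ≈ 24.5 °C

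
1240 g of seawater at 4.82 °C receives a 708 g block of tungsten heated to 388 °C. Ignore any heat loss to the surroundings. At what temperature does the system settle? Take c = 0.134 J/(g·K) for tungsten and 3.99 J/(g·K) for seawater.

|Q_tungsten| = |Q_seawater|:
708·0.134·(388 − T) = 1240·3.99·(T − 4.82)
94.87(388 − T) = 4947.6(T − 4.82)
5042.5 T = 60658  ⇒  T ≈ 12.03 °C

T_f ≈ 12.0 °C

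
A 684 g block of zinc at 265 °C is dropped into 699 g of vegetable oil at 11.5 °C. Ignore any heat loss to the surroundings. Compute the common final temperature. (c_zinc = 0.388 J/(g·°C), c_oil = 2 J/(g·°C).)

Let T be the final temperature. ΣQ_i = 0:
684·0.388·(T − 265) + 699·2·(T − 11.5) = 0
(265.39 + 1398) T = 265.39·265 + 1398·11.5
T = 86406/1663.4 ≈ 51.95 °C

T_f ≈ 51.9 °C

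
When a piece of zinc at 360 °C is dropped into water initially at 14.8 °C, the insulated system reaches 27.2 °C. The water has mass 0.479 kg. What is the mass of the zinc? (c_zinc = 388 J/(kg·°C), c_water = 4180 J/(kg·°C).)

Conservation of energy gives ΣQ = 0:
m·388·(27.2 − 360) + 0.479·4180·(27.2 − 14.8) = 0
-129126 m = -24828
m = -24828/-129126 ≈ 0.1923 kg

m ≈ 0.192 kg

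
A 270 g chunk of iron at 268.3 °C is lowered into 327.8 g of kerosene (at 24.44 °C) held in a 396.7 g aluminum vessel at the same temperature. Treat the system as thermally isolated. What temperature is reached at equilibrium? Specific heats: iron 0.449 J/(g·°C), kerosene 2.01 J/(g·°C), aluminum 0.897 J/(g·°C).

T_f ≈ 50.5 °C

Taking heat into each body as positive, Σ m c ΔT = 0:
270×0.449×(T − 268.3) + 327.8×2.01×(T − 24.44) + 396.7×0.897×(T − 24.44) = 0
121.23(T − 268.3) + 658.88(T − 24.44) + 355.84(T − 24.44) = 0
1135.9 T = 57326
T = 57326/1135.9 ≈ 50.47 °C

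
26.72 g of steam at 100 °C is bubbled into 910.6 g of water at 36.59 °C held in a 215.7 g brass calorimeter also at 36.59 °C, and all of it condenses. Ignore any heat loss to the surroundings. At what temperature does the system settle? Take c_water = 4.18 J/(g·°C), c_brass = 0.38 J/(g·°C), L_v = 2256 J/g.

Sum of m c ΔT and latent-heat terms is zero:
steam→water at 100 °C releases m L_v = 26.72×2256 = 60280
  condensate cools 100→T: 26.72×4.18×(T − 100) = 111.69(T − 100)
  water warms: 910.6×4.18×(T − 36.59) = 3806.3(T − 36.59)
  brass cup: 215.7×0.38×(T − 36.59) = 81.97(T − 36.59)
4000 T = 60280 + 11169 + 142272 = 213721
T ≈ 53.43 °C, under the boiling point, so the assumption holds.

T_f ≈ 53.4 °C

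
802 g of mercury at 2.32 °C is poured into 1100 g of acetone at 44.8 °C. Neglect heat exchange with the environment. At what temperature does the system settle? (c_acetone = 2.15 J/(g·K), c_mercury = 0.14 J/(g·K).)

T_f ≈ 42.9 °C

Conservation of energy gives ΣQ = 0:
1100·2.15·(T − 44.8) + 802·0.14·(T − 2.32) = 0
2365(T − 44.8) + 112.28(T − 2.32) = 0
(2365 + 112.28) T = 2365·44.8 + 112.28·2.32
T = 106212 / 2477.3 = 42.9 °C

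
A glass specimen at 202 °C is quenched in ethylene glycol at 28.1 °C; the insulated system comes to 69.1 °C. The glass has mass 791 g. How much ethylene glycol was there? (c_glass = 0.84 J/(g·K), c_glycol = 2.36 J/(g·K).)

Let T be the final temperature. ΣQ_i = 0:
791·0.84·(69.1 − 202) + m·2.36·(69.1 − 28.1) = 0
96.76 m = 88304
m = 88304/96.76 ≈ 912.6 g

m ≈ 913 g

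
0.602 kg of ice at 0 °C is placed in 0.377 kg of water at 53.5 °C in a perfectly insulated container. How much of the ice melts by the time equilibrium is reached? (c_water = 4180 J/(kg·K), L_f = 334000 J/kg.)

m_melted ≈ 0.252 kg

Heat available from the water dropping to 0 °C: 0.377·4180·53.5 = 84309 J.
Fully melting the ice requires m_ice L_f = 0.602·334000 = 201068 J.
That's not enough to melt it all — equilibrium is at 0 °C with ice remaining.
m_melt = 84309 / L_f = 0.2524 kg.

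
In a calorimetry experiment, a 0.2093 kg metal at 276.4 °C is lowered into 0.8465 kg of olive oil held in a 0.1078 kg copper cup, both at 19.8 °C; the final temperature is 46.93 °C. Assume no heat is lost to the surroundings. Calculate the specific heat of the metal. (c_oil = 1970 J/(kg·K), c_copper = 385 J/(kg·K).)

c ≈ 965 J/(kg·K)

Conservation of energy gives ΣQ = 0:
0.2093·c·(46.93 − 276.4) + 0.8465·1970·(46.93 − 19.8) + 0.1078·385·(46.93 − 19.8) = 0
-48.03 c = -46368
c = -46368/-48.03 ≈ 965.4 J/(kg·K)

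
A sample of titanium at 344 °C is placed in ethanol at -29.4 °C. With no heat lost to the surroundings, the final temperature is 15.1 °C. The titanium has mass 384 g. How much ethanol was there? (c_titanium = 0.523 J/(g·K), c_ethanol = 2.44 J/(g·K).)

Setting the total heat transfer to zero:
384×0.523×(15.1 − 344) + m×2.44×(15.1 − (-29.4)) = 0
108.58 m = 66054
m = 66054/108.58 ≈ 608.3 g

m ≈ 608 g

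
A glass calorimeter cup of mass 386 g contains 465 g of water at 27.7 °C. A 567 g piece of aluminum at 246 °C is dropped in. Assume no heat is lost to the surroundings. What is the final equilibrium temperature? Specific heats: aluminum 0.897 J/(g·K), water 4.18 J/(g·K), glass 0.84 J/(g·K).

T_f is the heat-capacity-weighted average of the initial temperatures:
T_f = (508.6*246 + 1943.7*27.7 + 324.24*27.7) / (508.6 + 1943.7 + 324.24)
    = 187937 / 2776.5 ≈ 67.69 °C

T_f ≈ 67.7 °C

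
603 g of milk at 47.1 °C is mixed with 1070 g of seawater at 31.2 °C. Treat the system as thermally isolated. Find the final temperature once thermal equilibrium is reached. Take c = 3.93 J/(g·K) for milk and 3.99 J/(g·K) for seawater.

T_f ≈ 36.9 °C

With ΣQ=0 the equilibrium temperature is the m·c-weighted mean:
T_f = (2369.8·47.1 + 4269.3·31.2) / (2369.8 + 4269.3)
    = 244819 / 6639.1 ≈ 36.88 °C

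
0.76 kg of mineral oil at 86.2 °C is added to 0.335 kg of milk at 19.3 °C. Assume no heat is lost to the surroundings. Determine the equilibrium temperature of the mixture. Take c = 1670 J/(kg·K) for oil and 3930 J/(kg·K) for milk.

T_f ≈ 52.1 °C

T_f is the heat-capacity-weighted average of the initial temperatures:
T_f = (1269.2·86.2 + 1316.6·19.3) / (1269.2 + 1316.6)
    = 134814 / 2585.8 ≈ 52.14 °C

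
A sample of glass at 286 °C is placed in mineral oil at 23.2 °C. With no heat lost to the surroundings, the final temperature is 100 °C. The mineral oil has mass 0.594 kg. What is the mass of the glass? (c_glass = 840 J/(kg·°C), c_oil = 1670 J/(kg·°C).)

Let T be the final temperature. ΣQ_i = 0:
m×840×(100 − 286) + 0.594×1670×(100 − 23.2) = 0
-156240 m = -76184
m = -76184/-156240 ≈ 0.4876 kg

m ≈ 0.488 kg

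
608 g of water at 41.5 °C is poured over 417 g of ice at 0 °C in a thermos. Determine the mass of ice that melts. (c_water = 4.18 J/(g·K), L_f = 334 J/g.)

Cooling the water to 0 °C releases 608×4.18×41.5 = 105470 J.
To melt every bit of ice: 417×334 = 139278 J.
Since 105470 < 139278 J, not all the ice melts; equilibrium is at 0 °C.
m_melt = 105470 / L_f = 315.8 g.

m_melted ≈ 316 g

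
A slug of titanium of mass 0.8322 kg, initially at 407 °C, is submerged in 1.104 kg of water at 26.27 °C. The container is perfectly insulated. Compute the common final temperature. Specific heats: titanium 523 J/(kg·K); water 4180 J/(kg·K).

With ΣQ=0 the equilibrium temperature is the m·c-weighted mean:
T_f = (435.24*407 + 4614.7*26.27) / (435.24 + 4614.7)
    = 298372 / 5050 ≈ 59.08 °C

T_f ≈ 59.1 °C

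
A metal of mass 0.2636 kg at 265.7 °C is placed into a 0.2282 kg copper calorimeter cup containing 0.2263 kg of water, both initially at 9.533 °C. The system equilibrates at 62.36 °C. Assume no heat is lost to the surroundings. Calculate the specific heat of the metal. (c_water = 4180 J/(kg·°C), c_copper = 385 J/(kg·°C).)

Net heat exchanged in the isolated system is zero:
0.2636·c·(62.36 − 265.7) + 0.2263·4180·(62.36 − 9.533) + 0.2282·385·(62.36 − 9.533) = 0
-53.6 c = -54612
c = -54612/-53.6 ≈ 1019 J/(kg·°C)

c ≈ 1020 J/(kg·°C)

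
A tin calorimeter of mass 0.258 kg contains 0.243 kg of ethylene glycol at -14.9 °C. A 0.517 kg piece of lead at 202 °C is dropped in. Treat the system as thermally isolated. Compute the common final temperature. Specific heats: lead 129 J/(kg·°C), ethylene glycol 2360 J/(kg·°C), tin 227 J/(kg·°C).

T_f ≈ 5.8 °C

Conservation of energy gives ΣQ = 0:
0.517*129*(T − 202) + 0.243*2360*(T − (-14.9)) + 0.258*227*(T − (-14.9)) = 0
66.69(T − 202) + 573.48(T − (-14.9)) + 58.57(T − (-14.9)) = 0
698.74 T = 4054.5
T = 4054.5/698.74 ≈ 5.80 °C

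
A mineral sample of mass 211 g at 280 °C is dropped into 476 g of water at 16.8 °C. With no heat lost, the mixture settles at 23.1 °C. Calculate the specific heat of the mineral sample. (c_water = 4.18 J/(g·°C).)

c ≈ 0.231 J/(g·°C)

Heat lost by the mineral sample = heat gained by the water:
211·c·(280 − 23.1) = 476·4.18·(23.1 − 16.8)
54206 c = 12535  ⇒  c ≈ 0.2312 J/(g·°C)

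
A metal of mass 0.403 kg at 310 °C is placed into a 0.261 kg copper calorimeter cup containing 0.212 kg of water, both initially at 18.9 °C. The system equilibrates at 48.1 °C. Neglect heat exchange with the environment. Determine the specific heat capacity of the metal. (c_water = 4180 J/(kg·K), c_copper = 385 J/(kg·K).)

Energy conservation, ΣQ = 0:
0.403·c·(48.1 − 310) + 0.212·4180·(48.1 − 18.9) + 0.261·385·(48.1 − 18.9) = 0
-105.55 c = -28810
c = -28810/-105.55 ≈ 273 J/(kg·K)

c ≈ 273 J/(kg·K)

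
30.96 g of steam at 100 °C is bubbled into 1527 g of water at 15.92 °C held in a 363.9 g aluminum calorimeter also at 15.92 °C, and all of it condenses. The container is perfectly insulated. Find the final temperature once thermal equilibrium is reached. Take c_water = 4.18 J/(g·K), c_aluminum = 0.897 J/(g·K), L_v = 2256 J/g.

Energy balance with sensible and latent terms:
latent heat released on condensation: 30.96×2256 = 69846; condensate cools 100→T: 30.96×4.18×(T − 100) = 129.41(T − 100); original water: 6382.9(T − 15.92); aluminum cup: 363.9×0.897×(T − 15.92) = 326.42(T − 15.92)
6838.7 T = 69846 + 12941 + 106812 = 189599
T ≈ 27.72 °C (< 100 °C, so full condensation is consistent).

T_f ≈ 27.7 °C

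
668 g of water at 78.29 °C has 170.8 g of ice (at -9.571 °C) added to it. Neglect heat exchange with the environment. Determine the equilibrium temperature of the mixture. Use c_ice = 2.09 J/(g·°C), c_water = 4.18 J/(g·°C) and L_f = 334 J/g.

T_f ≈ 45.1 °C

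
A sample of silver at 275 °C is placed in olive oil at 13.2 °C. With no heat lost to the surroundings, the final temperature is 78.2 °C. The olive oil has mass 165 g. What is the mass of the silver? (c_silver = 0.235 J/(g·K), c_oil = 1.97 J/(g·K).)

|Q_silver| = |Q_oil|:
m·0.235·(275 − 78.2) = 165·1.97·(78.2 − 13.2)
46.25 m = 21128  ⇒  m ≈ 456.8 g

m ≈ 457 g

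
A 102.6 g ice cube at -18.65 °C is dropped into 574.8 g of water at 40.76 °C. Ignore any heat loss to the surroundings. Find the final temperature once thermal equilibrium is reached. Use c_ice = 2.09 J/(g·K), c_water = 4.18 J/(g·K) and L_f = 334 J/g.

Let T be the final temperature. ΣQ_i = 0:
ice -18.65→0 °C: 102.6×2.09×18.65 = 3999.2; melt ice: 102.6×334 = 34268; meltwater 0→T: 102.6×4.18×T = 428.87 T; water cools: 574.8×4.18×(T − 40.76) = 2402.7(T − 40.76)
2831.5 T = 97933 − 38268 = 59665
T ≈ 21.07 °C (positive, so assuming full melt was valid).

T_f ≈ 21.1 °C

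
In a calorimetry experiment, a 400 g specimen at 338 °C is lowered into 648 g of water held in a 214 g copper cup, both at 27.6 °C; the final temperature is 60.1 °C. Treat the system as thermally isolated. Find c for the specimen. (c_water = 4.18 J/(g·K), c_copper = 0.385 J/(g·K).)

c ≈ 0.816 J/(g·K)

Energy conservation, ΣQ = 0:
400·c·(60.1 − 338) + 648·4.18·(60.1 − 27.6) + 214·0.385·(60.1 − 27.6) = 0
-111160 c = -90708
c = -90708/-111160 ≈ 0.816 J/(g·K)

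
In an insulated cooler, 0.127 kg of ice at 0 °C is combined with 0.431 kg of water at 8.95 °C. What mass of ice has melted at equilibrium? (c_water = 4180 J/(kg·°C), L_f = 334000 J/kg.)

Cooling the water to 0 °C releases 0.431×4180×8.95 = 16124 J.
Melting all 0.127 kg of ice would need 0.127×334000 = 42418 J.
That's not enough to melt it all — equilibrium is at 0 °C with ice remaining.
Mass melted = 16124/334000 ≈ 0.04828 kg.

m_melted ≈ 0.0483 kg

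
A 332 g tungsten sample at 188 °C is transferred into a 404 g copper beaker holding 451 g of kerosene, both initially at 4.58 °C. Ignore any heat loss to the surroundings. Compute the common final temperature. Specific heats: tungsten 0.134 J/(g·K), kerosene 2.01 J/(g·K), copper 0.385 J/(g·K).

Taking heat into each body as positive, Σ m c ΔT = 0:
332·0.134·(T − 188) + 451·2.01·(T − 4.58) + 404·0.385·(T − 4.58) = 0
44.49(T − 188) + 906.51(T − 4.58) + 155.54(T − 4.58) = 0
1106.5 T = 13228
T ≈ 11.95 °C

T_f ≈ 12.0 °C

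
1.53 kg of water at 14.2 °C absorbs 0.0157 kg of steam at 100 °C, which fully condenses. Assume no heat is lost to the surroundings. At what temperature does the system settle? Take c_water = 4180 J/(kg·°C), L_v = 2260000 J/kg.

T_f ≈ 20.6 °C

Energy balance with sensible and latent terms:
steam→water at 100 °C releases m L_v = 0.0157·2260000 = 35482
  condensed water 100 °C→T: 65.63(T − 100)
  original water: 6395.4(T − 14.2)
6461 T = 35482 + 6562.6 + 90815 = 132859
T ≈ 20.56 °C — below 100 °C, confirming all the steam condensed.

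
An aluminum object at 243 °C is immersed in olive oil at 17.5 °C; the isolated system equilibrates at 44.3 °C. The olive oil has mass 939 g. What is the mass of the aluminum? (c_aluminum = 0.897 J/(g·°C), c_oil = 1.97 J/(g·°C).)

Let T be the final temperature. ΣQ_i = 0:
m×0.897×(44.3 − 243) + 939×1.97×(44.3 − 17.5) = 0
-178.23 m = -49575
m = -49575/-178.23 ≈ 278.1 g

m ≈ 278 g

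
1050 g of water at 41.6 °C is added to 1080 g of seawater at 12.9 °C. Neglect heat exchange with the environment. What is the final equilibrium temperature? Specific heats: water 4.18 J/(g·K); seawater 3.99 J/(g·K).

Let T be the final temperature. ΣQ_i = 0:
1050×4.18×(T − 41.6) + 1080×3.99×(T − 12.9) = 0
8698.2 T = 238171
T = 238171/8698.2 ≈ 27.38 °C

T_f ≈ 27.4 °C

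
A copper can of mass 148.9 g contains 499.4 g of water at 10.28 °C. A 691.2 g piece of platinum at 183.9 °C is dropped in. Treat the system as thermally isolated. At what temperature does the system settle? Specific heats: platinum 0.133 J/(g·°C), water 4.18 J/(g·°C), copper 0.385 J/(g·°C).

T_f ≈ 17.4 °C

T_f = Σ m_i c_i T_i / Σ m_i c_i:
T_f = (91.93·183.9 + 2087.5·10.28 + 57.33·10.28) / (91.93 + 2087.5 + 57.33)
    = 38955 / 2236.7 ≈ 17.42 °C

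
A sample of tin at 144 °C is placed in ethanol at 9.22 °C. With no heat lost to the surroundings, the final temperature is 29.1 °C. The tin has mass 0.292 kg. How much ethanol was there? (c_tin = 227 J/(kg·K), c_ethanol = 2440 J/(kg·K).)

|Q_tin| = |Q_ethanol|:
0.292×227×(144 − 29.1) = m×2440×(29.1 − 9.22)
48507 m = 7616  ⇒  m ≈ 0.157 kg

m ≈ 0.157 kg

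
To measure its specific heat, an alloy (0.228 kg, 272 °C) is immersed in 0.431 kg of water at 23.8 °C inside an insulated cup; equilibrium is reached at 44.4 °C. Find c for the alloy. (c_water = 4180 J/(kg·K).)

c ≈ 715 J/(kg·K)

Setting the total heat transfer to zero:
0.228·c·(44.4 − 272) + 0.431·4180·(44.4 − 23.8) = 0
-51.89 c = -37113
c = -37113/-51.89 ≈ 715.2 J/(kg·K)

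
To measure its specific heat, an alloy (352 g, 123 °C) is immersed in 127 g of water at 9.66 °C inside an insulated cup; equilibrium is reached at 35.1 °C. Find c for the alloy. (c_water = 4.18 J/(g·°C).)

Heat lost by the alloy = heat gained by the water:
352·c·(123 − 35.1) = 127·4.18·(35.1 − 9.66)
30941 c = 13505  ⇒  c ≈ 0.4365 J/(g·°C)

c ≈ 0.436 J/(g·°C)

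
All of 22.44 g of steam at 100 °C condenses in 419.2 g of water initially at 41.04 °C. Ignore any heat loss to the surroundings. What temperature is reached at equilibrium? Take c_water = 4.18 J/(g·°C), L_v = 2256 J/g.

T_f ≈ 71.5 °C

Net heat exchanged in the isolated system is zero:
steam→water at 100 °C releases m L_v = 22.44×2256 = 50625; condensate cools 100→T: 22.44×4.18×(T − 100) = 93.8(T − 100); original water: 1752.3(T − 41.04)
1846.1 T = 50625 + 9379.9 + 71913 = 131917
T ≈ 71.46 °C — below 100 °C, confirming all the steam condensed.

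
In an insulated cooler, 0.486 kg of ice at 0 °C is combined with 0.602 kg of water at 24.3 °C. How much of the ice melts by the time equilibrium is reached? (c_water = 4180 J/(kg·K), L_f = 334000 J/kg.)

m_melted ≈ 0.183 kg

Water can give up m c ΔT = 0.602·4180·24.3 = 61148 J before reaching 0 °C.
Fully melting the ice requires m_ice L_f = 0.486·334000 = 162324 J.
Since 61148 < 162324 J, not all the ice melts; equilibrium is at 0 °C.
Mass melted = 61148/334000 ≈ 0.1831 kg.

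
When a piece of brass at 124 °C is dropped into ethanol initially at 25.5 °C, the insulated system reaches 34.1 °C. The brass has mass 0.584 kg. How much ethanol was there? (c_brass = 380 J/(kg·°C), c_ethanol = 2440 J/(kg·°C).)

Conservation of energy gives ΣQ = 0:
0.584·380·(34.1 − 124) + m·2440·(34.1 − 25.5) = 0
20984 m = 19951
m = 19951/20984 ≈ 0.9508 kg

m ≈ 0.951 kg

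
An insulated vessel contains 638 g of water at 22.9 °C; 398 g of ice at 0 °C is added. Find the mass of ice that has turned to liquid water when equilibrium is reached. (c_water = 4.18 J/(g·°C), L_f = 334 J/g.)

m_melted ≈ 183 g

Heat available from the water dropping to 0 °C: 638·4.18·22.9 = 61071 J.
Fully melting the ice requires m_ice L_f = 398·334 = 132932 J.
61071 J < 132932 J, so only part of the ice melts and the system sits at 0 °C.
Mass melted = 61071/334 ≈ 182.8 g.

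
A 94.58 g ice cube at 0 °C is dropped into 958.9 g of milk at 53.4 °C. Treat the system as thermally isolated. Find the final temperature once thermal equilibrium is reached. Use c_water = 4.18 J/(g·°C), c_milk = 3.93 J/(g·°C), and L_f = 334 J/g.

Heat gained plus heat lost sum to zero:
fusion: m_ice L_f = 94.58×334 = 31590; meltwater 0→T: 94.58×4.18×T = 395.34 T; milk: 3768.5(T − 53.4)
4163.8 T = 201237 − 31590 = 169647
T ≈ 40.74 °C. Since T > 0 °C, the all-ice-melts assumption holds.

T_f ≈ 40.7 °C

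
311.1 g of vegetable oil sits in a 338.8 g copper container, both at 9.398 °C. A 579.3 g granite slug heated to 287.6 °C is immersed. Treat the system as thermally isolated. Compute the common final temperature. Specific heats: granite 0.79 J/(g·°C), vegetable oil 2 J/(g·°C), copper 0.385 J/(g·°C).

T_f ≈ 114.6 °C

T_f is the heat-capacity-weighted average of the initial temperatures:
T_f = (457.65*287.6 + 622.2*9.398 + 130.44*9.398) / (457.65 + 622.2 + 130.44)
    = 138693 / 1210.3 ≈ 114.59 °C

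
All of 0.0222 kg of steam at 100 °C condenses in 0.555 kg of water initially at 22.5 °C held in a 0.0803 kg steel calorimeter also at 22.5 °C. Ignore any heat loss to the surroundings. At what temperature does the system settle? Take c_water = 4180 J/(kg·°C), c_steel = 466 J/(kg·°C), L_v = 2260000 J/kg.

T_f ≈ 45.9 °C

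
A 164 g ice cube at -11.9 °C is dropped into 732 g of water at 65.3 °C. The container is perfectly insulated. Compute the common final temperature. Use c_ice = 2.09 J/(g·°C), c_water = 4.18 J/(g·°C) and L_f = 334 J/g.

Heat gained plus heat lost sum to zero:
ice -11.9→0 °C: 164×2.09×11.9 = 4078.8; melt ice: 164×334 = 54776; meltwater 0→T: 164×4.18×T = 685.52 T; water: 3059.8(T − 65.3)
3745.3 T = 199802 − 58855 = 140947
T ≈ 37.63 °C (positive, so assuming full melt was valid).

T_f ≈ 37.6 °C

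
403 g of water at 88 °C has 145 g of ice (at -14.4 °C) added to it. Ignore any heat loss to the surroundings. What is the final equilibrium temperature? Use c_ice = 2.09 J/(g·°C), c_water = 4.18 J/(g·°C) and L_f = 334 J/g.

Energy conservation, ΣQ = 0:
ice -14.4→0 °C: 145·2.09·14.4 = 4363.9
  fusion: m_ice L_f = 145·334 = 48430
  meltwater 0→T: 145·4.18·T = 606.1 T
  water cools: 403·4.18·(T − 88) = 1684.5(T − 88)
2290.6 T = 148240 − 52794 = 95446
T ≈ 41.67 °C (positive, so assuming full melt was valid).

T_f ≈ 41.7 °C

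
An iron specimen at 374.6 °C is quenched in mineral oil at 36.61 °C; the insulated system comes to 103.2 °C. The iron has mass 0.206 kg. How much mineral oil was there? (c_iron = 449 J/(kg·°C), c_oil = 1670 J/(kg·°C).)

m ≈ 0.226 kg

|Q_iron| = |Q_oil|:
0.206×449×(374.6 − 103.2) = m×1670×(103.2 − 36.61)
111205 m = 25103  ⇒  m ≈ 0.2257 kg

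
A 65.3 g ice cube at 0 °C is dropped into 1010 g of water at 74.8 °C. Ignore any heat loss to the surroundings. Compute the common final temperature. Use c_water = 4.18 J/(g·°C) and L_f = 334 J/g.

T_f ≈ 65.4 °C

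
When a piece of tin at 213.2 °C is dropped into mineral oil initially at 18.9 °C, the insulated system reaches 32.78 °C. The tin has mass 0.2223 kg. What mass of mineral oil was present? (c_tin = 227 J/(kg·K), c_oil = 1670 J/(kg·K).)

m ≈ 0.393 kg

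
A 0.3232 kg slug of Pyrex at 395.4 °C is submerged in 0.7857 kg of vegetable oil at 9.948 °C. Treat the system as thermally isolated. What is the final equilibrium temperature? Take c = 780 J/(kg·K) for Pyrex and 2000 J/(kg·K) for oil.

Taking heat into each body as positive, Σ m c ΔT = 0:
0.3232·780·(T − 395.4) + 0.7857·2000·(T − 9.948) = 0
1823.5 T = 115311
T ≈ 63.24 °C

T_f ≈ 63.2 °C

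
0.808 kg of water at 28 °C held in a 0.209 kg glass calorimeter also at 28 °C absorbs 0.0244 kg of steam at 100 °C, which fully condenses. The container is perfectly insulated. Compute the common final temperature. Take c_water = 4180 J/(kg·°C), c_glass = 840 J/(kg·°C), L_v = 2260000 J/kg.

Let T be the final temperature. ΣQ_i = 0:
steam→water at 100 °C releases m L_v = 0.0244×2260000 = 55144
  condensate cools 100→T: 0.0244×4180×(T − 100) = 101.99(T − 100)
  original water: 3377.4(T − 28)
  cup: 175.56(T − 28)
3655 T = 55144 + 10199 + 99484 = 164827
T ≈ 45.10 °C, under the boiling point, so the assumption holds.

T_f ≈ 45.1 °C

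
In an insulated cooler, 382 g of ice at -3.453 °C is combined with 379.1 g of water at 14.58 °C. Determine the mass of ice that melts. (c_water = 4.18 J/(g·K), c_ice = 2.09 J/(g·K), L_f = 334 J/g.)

m_melted ≈ 60.9 g

Cooling the water to 0 °C releases 379.1·4.18·14.58 = 23104 J.
Of that, 382·2.09·3.453 = 2756.8 J goes to bring the ice to 0 °C, leaving 20347 J.
Melting all 382 g of ice would need 382·334 = 127588 J.
That's not enough to melt it all — equilibrium is at 0 °C with ice remaining.
Mass melted = 20347/334 ≈ 60.92 g.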